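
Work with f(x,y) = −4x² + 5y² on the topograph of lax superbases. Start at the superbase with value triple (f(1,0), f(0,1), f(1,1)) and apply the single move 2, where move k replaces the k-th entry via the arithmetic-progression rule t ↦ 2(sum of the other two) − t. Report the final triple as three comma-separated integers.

start (-4,5,1) = (f(1,0),f(0,1),f(1,1))
replace slot 2: 2·((-4)+1) − 5 = -11 → (-4,-11,1)

-4,-11,1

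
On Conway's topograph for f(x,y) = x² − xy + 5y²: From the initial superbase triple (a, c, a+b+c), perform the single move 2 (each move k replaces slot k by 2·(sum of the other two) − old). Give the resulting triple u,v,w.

start (1,5,5) = (f(1,0),f(0,1),f(1,1))
replace slot 2: 2·(1+5) − 5 = 7 → (1,7,5)

1,7,5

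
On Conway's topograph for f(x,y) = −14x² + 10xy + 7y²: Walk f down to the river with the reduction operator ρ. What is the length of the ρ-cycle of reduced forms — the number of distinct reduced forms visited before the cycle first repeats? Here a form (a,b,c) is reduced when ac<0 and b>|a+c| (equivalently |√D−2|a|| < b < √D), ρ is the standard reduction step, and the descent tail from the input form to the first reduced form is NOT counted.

D = 492, ⌊√D⌋ = 22
river: ρ → (7,18,-6)
river: ρ → (-6,18,7)
river: ρ → (7,10,-14)
river: ρ → (-14,18,3)
river: ρ → (3,18,-14)
river: ρ → (-14,10,7)
ρ-cycle length = 6 (tail of 0 descent steps not counted)

6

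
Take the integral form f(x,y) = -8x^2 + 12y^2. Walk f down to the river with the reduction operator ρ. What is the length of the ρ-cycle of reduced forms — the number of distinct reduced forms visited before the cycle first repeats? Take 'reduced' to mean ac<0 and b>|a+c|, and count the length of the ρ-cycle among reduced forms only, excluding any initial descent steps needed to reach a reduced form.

D = 384, ⌊√D⌋ = 19
descent: ρ → (12,0,-8)
descent: ρ → (-8,16,4)  [lands on river]
river: ρ → (4,16,-8)
ρ-cycle length = 2 (tail of 2 descent steps not counted)

2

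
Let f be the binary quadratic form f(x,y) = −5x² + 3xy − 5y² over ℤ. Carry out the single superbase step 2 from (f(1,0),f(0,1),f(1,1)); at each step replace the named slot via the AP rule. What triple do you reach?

start (-5,-5,-7) = (f(1,0),f(0,1),f(1,1))
replace slot 2: 2·((-5)+(-7)) − (-5) = -19 → (-5,-19,-7)

-5,-19,-7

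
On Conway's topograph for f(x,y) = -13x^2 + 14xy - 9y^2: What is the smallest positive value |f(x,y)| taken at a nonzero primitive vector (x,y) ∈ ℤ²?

translate: b→12 (≡-14 mod 26), so (13,-14,9)→(13,12,8)
flip: (13,12,8)→(8,-12,13)
translate: b→4 (≡-12 mod 16), so (8,-12,13)→(8,4,9)
reduced (well bottom): (8,4,9) with a≤c, −a<b≤a
well minimum |f| = |-8| = 8 (negative-definite)

8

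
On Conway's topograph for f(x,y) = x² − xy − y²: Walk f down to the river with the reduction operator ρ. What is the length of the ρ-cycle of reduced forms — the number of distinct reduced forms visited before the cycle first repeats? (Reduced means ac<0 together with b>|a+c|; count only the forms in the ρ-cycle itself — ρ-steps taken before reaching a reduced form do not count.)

D = 5, ⌊√D⌋ = 2
descent: ρ → (-1,1,1)  [lands on river]
river: ρ → (1,1,-1)
ρ-cycle length = 2 (tail of 1 descent step not counted)

2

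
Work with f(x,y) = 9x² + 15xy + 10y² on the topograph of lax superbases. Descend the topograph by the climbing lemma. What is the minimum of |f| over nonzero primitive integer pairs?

translate: b→-3 (≡15 mod 18), so (9,15,10)→(9,-3,4)
flip: (9,-3,4)→(4,3,9)
reduced (well bottom): (4,3,9) with a≤c, −a<b≤a
well minimum = a = 4

4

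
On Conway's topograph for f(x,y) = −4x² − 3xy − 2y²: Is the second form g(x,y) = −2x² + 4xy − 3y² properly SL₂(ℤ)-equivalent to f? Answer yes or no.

D₁ = -23, D₂ = -8
discriminants differ ⇒ not SL₂(ℤ)-equivalent

no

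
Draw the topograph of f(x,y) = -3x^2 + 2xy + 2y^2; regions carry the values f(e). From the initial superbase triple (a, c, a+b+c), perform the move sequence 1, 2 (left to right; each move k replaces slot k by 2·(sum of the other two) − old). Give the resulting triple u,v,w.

start (-3,2,1) = (f(1,0),f(0,1),f(1,1))
replace slot 1: 2·(2+1) − (-3) = 9 → (9,2,1)
replace slot 2: 2·(9+1) − 2 = 18 → (9,18,1)

9,18,1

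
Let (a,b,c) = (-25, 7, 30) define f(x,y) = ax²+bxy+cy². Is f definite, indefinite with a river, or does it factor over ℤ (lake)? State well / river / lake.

D = b²−4ac = 7² − 4·(-25)·30 = 3049
D > 0 non-square ⇒ indefinite ⇒ periodic river

river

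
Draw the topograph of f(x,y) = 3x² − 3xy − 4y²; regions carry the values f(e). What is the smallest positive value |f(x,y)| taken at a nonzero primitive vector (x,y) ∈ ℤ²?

descent: ρ → (-4,3,3)  [lands on river]
river: ρ → (3,3,-4)
river: ρ → (-4,5,2)
river: ρ → (2,7,-1)
river: ρ → (-1,7,2)
river: ρ → (2,5,-4)
closes: descent 1, river 6
min |a| on river = 1

1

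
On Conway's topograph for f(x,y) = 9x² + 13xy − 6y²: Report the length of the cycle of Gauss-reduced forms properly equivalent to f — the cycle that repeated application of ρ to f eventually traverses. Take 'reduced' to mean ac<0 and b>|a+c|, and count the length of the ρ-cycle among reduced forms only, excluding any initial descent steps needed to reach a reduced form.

D = 385, ⌊√D⌋ = 19
river: ρ → (-6,11,11)
river: ρ → (11,11,-6)
river: ρ → (-6,13,9)
river: ρ → (9,5,-10)
river: ρ → (-10,15,4)
river: ρ → (4,17,-6)
river: ρ → (-6,19,1)
river: ρ → (1,19,-6)
river: ρ → (-6,17,4)
river: ρ → (4,15,-10)
river: ρ → (-10,5,9)
river: ρ → (9,13,-6)
ρ-cycle length = 12 (tail of 0 descent steps not counted)

12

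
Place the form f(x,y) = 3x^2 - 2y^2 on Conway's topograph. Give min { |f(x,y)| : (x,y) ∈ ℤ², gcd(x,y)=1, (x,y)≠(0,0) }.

descent: ρ → (-2,4,1)  [lands on river]
river: ρ → (1,4,-2)
closes: descent 1, river 2
min |a| on river = 1

1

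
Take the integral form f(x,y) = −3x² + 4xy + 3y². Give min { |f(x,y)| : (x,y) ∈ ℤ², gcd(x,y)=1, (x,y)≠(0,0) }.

river: ρ → (3,2,-4)
river: ρ → (-4,6,1)
river: ρ → (1,6,-4)
river: ρ → (-4,2,3)
river: ρ → (3,4,-3)
river: ρ → (-3,2,4)
river: ρ → (4,6,-1)
river: ρ → (-1,6,4)
river: ρ → (4,2,-3)
river: ρ → (-3,4,3)
closes: descent 0, river 10
min |a| on river = 1

1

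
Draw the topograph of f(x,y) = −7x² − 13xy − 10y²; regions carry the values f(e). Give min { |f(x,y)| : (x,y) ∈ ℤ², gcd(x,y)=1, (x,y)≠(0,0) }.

translate: b→-1 (≡13 mod 14), so (7,13,10)→(7,-1,4)
flip: (7,-1,4)→(4,1,7)
reduced (well bottom): (4,1,7) with a≤c, −a<b≤a
well minimum |f| = |-4| = 4 (negative-definite)

4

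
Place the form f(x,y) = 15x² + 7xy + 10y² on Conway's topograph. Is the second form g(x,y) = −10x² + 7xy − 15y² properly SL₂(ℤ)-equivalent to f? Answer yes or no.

D₁ = -551, D₂ = -551
f: flip: (15,7,10)→(10,-7,15)
f: reduced (well bottom): (10,-7,15) with a≤c, −a<b≤a
g is negative-definite; reduce −g:
−g: reduced (well bottom): (10,-7,15) with a≤c, −a<b≤a
flip sign back: reduced form of g is (-10,7,-15)
reduced forms (10, -7, 15) vs (-10, 7, -15) ⇒ inequivalent

no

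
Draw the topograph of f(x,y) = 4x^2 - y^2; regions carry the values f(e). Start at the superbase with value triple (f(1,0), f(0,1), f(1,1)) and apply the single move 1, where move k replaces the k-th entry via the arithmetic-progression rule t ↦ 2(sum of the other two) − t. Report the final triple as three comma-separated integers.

start (4,-1,3) = (f(1,0),f(0,1),f(1,1))
replace slot 1: 2·((-1)+3) − 4 = 0 → (0,-1,3)

0,-1,3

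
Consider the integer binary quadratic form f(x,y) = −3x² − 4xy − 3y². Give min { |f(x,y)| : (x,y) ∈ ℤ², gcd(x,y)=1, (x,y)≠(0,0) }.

translate: b→-2 (≡4 mod 6), so (3,4,3)→(3,-2,2)
flip: (3,-2,2)→(2,2,3)
reduced (well bottom): (2,2,3) with a≤c, −a<b≤a
well minimum |f| = |-2| = 2 (negative-definite)

2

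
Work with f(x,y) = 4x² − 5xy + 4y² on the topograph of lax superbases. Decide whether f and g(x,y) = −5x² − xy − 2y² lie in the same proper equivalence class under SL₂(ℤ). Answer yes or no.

D₁ = -39, D₂ = -39
f: translate: b→3 (≡-5 mod 8), so (4,-5,4)→(4,3,3)
f: flip: (4,3,3)→(3,-3,4)
f: translate: b→3 (≡-3 mod 6), so (3,-3,4)→(3,3,4)
f: reduced (well bottom): (3,3,4) with a≤c, −a<b≤a
g is negative-definite; reduce −g:
−g: flip: (5,1,2)→(2,-1,5)
−g: reduced (well bottom): (2,-1,5) with a≤c, −a<b≤a
flip sign back: reduced form of g is (-2,1,-5)
reduced forms (3, 3, 4) vs (-2, 1, -5) ⇒ inequivalent

no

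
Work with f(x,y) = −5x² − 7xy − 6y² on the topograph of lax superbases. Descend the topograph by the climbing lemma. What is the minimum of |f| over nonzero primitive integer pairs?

translate: b→-3 (≡7 mod 10), so (5,7,6)→(5,-3,4)
flip: (5,-3,4)→(4,3,5)
reduced (well bottom): (4,3,5) with a≤c, −a<b≤a
well minimum |f| = |-4| = 4 (negative-definite)

4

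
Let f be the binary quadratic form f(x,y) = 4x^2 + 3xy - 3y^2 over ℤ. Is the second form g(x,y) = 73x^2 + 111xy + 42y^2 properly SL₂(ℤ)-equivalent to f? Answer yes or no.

D₁ = 57, D₂ = 57
river cycle of f (length 6): (-3, 3, 4), (4, 5, -2), (-2, 7, 1), (1, 7, -2), (-2, 5, 4), (4, 3, -3)
river cycle of g (length 6): (4, 3, -3), (-3, 3, 4), (4, 5, -2), (-2, 7, 1), (1, 7, -2), (-2, 5, 4)
cycles coincide ⇒ equivalent

yes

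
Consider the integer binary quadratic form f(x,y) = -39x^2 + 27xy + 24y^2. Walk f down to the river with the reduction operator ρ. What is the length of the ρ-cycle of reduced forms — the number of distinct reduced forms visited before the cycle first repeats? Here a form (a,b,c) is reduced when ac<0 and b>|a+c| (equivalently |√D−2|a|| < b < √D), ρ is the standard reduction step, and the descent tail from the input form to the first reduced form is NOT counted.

D = 4473, ⌊√D⌋ = 66
river: ρ → (24,21,-42)
river: ρ → (-42,63,3)
river: ρ → (3,63,-42)
river: ρ → (-42,21,24)
river: ρ → (24,27,-39)
river: ρ → (-39,51,12)
river: ρ → (12,45,-51)
river: ρ → (-51,57,6)
river: ρ → (6,63,-21)
river: ρ → (-21,63,6)
river: ρ → (6,57,-51)
river: ρ → (-51,45,12)
river: ρ → (12,51,-39)
river: ρ → (-39,27,24)
ρ-cycle length = 14 (tail of 0 descent steps not counted)

14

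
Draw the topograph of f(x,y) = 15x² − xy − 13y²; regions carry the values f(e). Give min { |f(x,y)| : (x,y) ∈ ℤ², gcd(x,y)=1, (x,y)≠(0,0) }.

descent: ρ → (-13,27,1)  [lands on river]
river: ρ → (1,27,-13)
river: ρ → (-13,25,3)
river: ρ → (3,23,-21)
river: ρ → (-21,19,5)
river: ρ → (5,21,-17)
river: ρ → (-17,13,9)
river: ρ → (9,23,-7)
river: ρ → (-7,19,15)
river: ρ → (15,11,-11)
river: ρ → (-11,11,15)
river: ρ → (15,19,-7)
river: ρ → (-7,23,9)
river: ρ → (9,13,-17)
river: ρ → (-17,21,5)
river: ρ → (5,19,-21)
river: ρ → (-21,23,3)
river: ρ → (3,25,-13)
closes: descent 1, river 18
min |a| on river = 1

1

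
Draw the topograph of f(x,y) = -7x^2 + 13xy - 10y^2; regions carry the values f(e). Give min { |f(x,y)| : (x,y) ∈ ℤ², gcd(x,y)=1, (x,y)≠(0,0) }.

translate: b→1 (≡-13 mod 14), so (7,-13,10)→(7,1,4)
flip: (7,1,4)→(4,-1,7)
reduced (well bottom): (4,-1,7) with a≤c, −a<b≤a
well minimum |f| = |-4| = 4 (negative-definite)

4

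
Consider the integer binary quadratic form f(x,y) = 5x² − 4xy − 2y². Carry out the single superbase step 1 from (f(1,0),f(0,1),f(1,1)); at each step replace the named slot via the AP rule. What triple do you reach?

start (5,-2,-1) = (f(1,0),f(0,1),f(1,1))
replace slot 1: 2·((-2)+(-1)) − 5 = -11 → (-11,-2,-1)

-11,-2,-1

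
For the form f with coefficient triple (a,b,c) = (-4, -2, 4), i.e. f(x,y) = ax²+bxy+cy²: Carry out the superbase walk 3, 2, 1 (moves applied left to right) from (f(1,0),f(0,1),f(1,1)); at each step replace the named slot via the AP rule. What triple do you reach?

start (-4,4,-2) = (f(1,0),f(0,1),f(1,1))
replace slot 3: 2·((-4)+4) − (-2) = 2 → (-4,4,2)
replace slot 2: 2·((-4)+2) − 4 = -8 → (-4,-8,2)
replace slot 1: 2·((-8)+2) − (-4) = -8 → (-8,-8,2)

-8,-8,2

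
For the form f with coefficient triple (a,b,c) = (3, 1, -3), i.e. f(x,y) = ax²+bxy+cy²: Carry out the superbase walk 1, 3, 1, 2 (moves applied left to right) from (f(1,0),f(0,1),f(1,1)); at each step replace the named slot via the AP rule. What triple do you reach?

start (3,-3,1) = (f(1,0),f(0,1),f(1,1))
replace slot 1: 2·((-3)+1) − 3 = -7 → (-7,-3,1)
replace slot 3: 2·((-7)+(-3)) − 1 = -21 → (-7,-3,-21)
replace slot 1: 2·((-3)+(-21)) − (-7) = -41 → (-41,-3,-21)
replace slot 2: 2·((-41)+(-21)) − (-3) = -121 → (-41,-121,-21)

-41,-121,-21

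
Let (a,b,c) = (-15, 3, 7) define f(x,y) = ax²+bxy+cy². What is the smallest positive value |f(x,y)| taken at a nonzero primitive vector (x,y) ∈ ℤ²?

descent: ρ → (7,11,-11)  [lands on river]
river: ρ → (-11,11,7)
river: ρ → (7,17,-5)
river: ρ → (-5,13,13)
river: ρ → (13,13,-5)
river: ρ → (-5,17,7)
closes: descent 1, river 6
min |a| on river = 5

5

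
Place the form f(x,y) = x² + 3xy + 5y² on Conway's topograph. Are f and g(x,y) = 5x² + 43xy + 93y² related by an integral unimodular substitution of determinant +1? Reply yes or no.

D₁ = -11, D₂ = -11
f: translate: b→1 (≡3 mod 2), so (1,3,5)→(1,1,3)
f: reduced (well bottom): (1,1,3) with a≤c, −a<b≤a
g: translate: b→3 (≡43 mod 10), so (5,43,93)→(5,3,1)
g: flip: (5,3,1)→(1,-3,5)
g: translate: b→1 (≡-3 mod 2), so (1,-3,5)→(1,1,3)
g: reduced (well bottom): (1,1,3) with a≤c, −a<b≤a
reduced forms (1, 1, 3) vs (1, 1, 3) ⇒ equivalent

yes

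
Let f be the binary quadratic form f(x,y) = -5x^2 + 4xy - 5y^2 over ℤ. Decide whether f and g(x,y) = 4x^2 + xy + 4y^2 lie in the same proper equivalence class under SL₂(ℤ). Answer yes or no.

D₁ = -84, D₂ = -63
discriminants differ ⇒ not SL₂(ℤ)-equivalent

no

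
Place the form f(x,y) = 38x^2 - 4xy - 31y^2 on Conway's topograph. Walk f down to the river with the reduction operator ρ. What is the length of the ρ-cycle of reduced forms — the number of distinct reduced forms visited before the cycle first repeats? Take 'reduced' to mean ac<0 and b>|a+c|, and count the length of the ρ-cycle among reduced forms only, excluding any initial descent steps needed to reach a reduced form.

D = 4728, ⌊√D⌋ = 68
descent: ρ → (-31,66,3)  [lands on river]
river: ρ → (3,66,-31)
river: ρ → (-31,58,11)
river: ρ → (11,52,-46)
river: ρ → (-46,40,17)
river: ρ → (17,62,-13)
river: ρ → (-13,68,2)
river: ρ → (2,68,-13)
river: ρ → (-13,62,17)
river: ρ → (17,40,-46)
river: ρ → (-46,52,11)
river: ρ → (11,58,-31)
ρ-cycle length = 12 (tail of 1 descent step not counted)

12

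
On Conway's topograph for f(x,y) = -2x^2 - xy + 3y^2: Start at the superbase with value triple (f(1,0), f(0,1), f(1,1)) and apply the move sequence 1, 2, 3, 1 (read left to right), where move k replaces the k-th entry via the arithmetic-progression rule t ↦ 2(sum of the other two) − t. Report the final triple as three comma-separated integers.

start (-2,3,0) = (f(1,0),f(0,1),f(1,1))
replace slot 1: 2·(3+0) − (-2) = 8 → (8,3,0)
replace slot 2: 2·(8+0) − 3 = 13 → (8,13,0)
replace slot 3: 2·(8+13) − 0 = 42 → (8,13,42)
replace slot 1: 2·(13+42) − 8 = 102 → (102,13,42)

102,13,42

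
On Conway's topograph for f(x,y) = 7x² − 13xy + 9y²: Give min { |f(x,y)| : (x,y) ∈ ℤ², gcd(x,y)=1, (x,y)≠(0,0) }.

translate: b→1 (≡-13 mod 14), so (7,-13,9)→(7,1,3)
flip: (7,1,3)→(3,-1,7)
reduced (well bottom): (3,-1,7) with a≤c, −a<b≤a
well minimum = a = 3

3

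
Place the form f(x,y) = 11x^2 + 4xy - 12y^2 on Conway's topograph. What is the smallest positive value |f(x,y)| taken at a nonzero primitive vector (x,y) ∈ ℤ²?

river: ρ → (-12,20,3)
river: ρ → (3,22,-5)
river: ρ → (-5,18,11)
river: ρ → (11,4,-12)
closes: descent 0, river 4
min |a| on river = 3

3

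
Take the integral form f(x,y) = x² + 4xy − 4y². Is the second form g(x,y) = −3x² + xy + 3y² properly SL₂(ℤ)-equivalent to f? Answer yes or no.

D₁ = 32, D₂ = 37
discriminants differ ⇒ not SL₂(ℤ)-equivalent

no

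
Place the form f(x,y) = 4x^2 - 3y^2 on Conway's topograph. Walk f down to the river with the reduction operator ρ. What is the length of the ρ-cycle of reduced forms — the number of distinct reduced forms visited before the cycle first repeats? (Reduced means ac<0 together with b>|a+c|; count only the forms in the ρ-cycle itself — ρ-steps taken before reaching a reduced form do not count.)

D = 48, ⌊√D⌋ = 6
descent: ρ → (-3,6,1)  [lands on river]
river: ρ → (1,6,-3)
ρ-cycle length = 2 (tail of 1 descent step not counted)

2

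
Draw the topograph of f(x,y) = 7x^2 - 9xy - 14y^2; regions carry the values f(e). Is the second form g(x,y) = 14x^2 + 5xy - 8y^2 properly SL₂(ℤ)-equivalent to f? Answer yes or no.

D₁ = 473, D₂ = 473
river cycle of f (length 4): (-14, 9, 7), (7, 19, -4), (-4, 21, 2), (2, 19, -14)
river cycle of g (length 4): (-8, 11, 11), (11, 11, -8), (-8, 21, 1), (1, 21, -8)
cycles differ ⇒ inequivalent

no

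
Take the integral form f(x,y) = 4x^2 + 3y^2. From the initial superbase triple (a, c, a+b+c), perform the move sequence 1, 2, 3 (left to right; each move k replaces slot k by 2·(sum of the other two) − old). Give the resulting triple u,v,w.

start (4,3,7) = (f(1,0),f(0,1),f(1,1))
replace slot 1: 2·(3+7) − 4 = 16 → (16,3,7)
replace slot 2: 2·(16+7) − 3 = 43 → (16,43,7)
replace slot 3: 2·(16+43) − 7 = 111 → (16,43,111)

16,43,111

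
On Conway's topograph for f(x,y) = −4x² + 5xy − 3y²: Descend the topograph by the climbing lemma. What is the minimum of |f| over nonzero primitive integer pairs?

translate: b→3 (≡-5 mod 8), so (4,-5,3)→(4,3,2)
flip: (4,3,2)→(2,-3,4)
translate: b→1 (≡-3 mod 4), so (2,-3,4)→(2,1,3)
reduced (well bottom): (2,1,3) with a≤c, −a<b≤a
well minimum |f| = |-2| = 2 (negative-definite)

2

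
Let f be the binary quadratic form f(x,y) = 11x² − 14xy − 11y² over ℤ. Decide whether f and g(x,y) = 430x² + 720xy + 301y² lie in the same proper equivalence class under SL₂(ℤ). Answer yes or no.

D₁ = 680, D₂ = 680
river cycle of f (length 10): (-11, 14, 11), (11, 8, -14), (-14, 20, 5), (5, 20, -14), (-14, 8, 11), (11, 14, -11), (-11, 8, 14), (14, 20, -5), (-5, 20, 14), (14, 8, -11)
river cycle of g (length 10): (11, 8, -14), (-14, 20, 5), (5, 20, -14), (-14, 8, 11), (11, 14, -11), (-11, 8, 14), (14, 20, -5), (-5, 20, 14), (14, 8, -11), (-11, 14, 11)
cycles coincide ⇒ equivalent

yes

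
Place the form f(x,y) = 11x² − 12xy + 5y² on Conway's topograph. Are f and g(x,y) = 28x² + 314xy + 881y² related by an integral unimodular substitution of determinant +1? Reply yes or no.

D₁ = -76, D₂ = -76
f: translate: b→10 (≡-12 mod 22), so (11,-12,5)→(11,10,4)
f: flip: (11,10,4)→(4,-10,11)
f: translate: b→-2 (≡-10 mod 8), so (4,-10,11)→(4,-2,5)
f: reduced (well bottom): (4,-2,5) with a≤c, −a<b≤a
g: translate: b→-22 (≡314 mod 56), so (28,314,881)→(28,-22,5)
g: flip: (28,-22,5)→(5,22,28)
g: translate: b→2 (≡22 mod 10), so (5,22,28)→(5,2,4)
g: flip: (5,2,4)→(4,-2,5)
g: reduced (well bottom): (4,-2,5) with a≤c, −a<b≤a
reduced forms (4, -2, 5) vs (4, -2, 5) ⇒ equivalent

yes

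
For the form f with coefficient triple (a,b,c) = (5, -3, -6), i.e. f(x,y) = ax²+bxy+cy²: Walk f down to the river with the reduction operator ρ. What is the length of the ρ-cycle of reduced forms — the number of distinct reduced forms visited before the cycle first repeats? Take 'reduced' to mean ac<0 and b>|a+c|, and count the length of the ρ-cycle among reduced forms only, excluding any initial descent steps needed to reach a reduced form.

D = 129, ⌊√D⌋ = 11
descent: ρ → (-6,3,5)  [lands on river]
river: ρ → (5,7,-4)
river: ρ → (-4,9,3)
river: ρ → (3,9,-4)
river: ρ → (-4,7,5)
river: ρ → (5,3,-6)
river: ρ → (-6,9,2)
river: ρ → (2,11,-1)
river: ρ → (-1,11,2)
river: ρ → (2,9,-6)
ρ-cycle length = 10 (tail of 1 descent step not counted)

10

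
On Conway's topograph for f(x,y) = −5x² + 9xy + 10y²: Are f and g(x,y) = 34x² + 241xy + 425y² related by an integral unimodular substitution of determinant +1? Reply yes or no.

D₁ = 281, D₂ = 281
river cycle of f (length 30): (10, 11, -4), (-4, 13, 7), (7, 15, -2), (-2, 13, 14), (14, 15, -1), (-1, 15, 14), (14, 13, -2), (-2, 15, 7), (7, 13, -4), (-4, 11, 10), … (20 more)
river cycle of g (length 30): (5, 11, -8), (-8, 5, 8), (8, 11, -5), (-5, 9, 10), (10, 11, -4), (-4, 13, 7), (7, 15, -2), (-2, 13, 14), (14, 15, -1), (-1, 15, 14), … (20 more)
cycles coincide ⇒ equivalent

yes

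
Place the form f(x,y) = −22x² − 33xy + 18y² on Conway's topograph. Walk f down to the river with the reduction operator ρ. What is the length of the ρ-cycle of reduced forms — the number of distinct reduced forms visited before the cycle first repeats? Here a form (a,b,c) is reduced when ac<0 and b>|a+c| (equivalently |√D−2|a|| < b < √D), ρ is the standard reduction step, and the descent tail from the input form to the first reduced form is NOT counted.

D = 2673, ⌊√D⌋ = 51
descent: ρ → (18,33,-22)  [lands on river]
river: ρ → (-22,11,29)
river: ρ → (29,47,-4)
river: ρ → (-4,49,17)
river: ρ → (17,19,-34)
river: ρ → (-34,49,2)
river: ρ → (2,51,-9)
river: ρ → (-9,39,32)
river: ρ → (32,25,-16)
river: ρ → (-16,39,18)
ρ-cycle length = 10 (tail of 1 descent step not counted)

10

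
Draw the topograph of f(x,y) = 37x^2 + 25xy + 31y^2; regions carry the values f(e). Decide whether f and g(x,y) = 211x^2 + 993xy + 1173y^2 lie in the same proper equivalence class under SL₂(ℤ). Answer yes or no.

D₁ = -3963, D₂ = -3963
f: flip: (37,25,31)→(31,-25,37)
f: reduced (well bottom): (31,-25,37) with a≤c, −a<b≤a
g: translate: b→149 (≡993 mod 422), so (211,993,1173)→(211,149,31)
g: flip: (211,149,31)→(31,-149,211)
g: translate: b→-25 (≡-149 mod 62), so (31,-149,211)→(31,-25,37)
g: reduced (well bottom): (31,-25,37) with a≤c, −a<b≤a
reduced forms (31, -25, 37) vs (31, -25, 37) ⇒ equivalent

yes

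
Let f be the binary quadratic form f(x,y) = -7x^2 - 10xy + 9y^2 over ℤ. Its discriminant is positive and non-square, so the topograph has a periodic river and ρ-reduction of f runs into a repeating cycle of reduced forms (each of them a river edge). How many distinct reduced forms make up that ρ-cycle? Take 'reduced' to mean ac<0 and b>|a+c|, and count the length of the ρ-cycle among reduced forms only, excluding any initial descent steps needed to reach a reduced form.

D = 352, ⌊√D⌋ = 18
descent: ρ → (9,10,-7)  [lands on river]
river: ρ → (-7,18,1)
river: ρ → (1,18,-7)
river: ρ → (-7,10,9)
river: ρ → (9,8,-8)
river: ρ → (-8,8,9)
ρ-cycle length = 6 (tail of 1 descent step not counted)

6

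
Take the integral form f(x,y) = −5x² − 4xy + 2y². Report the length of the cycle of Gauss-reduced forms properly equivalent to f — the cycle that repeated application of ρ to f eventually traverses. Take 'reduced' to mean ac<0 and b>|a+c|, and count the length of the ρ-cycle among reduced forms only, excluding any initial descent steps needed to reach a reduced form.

D = 56, ⌊√D⌋ = 7
descent: ρ → (2,4,-5)  [lands on river]
river: ρ → (-5,6,1)
river: ρ → (1,6,-5)
river: ρ → (-5,4,2)
ρ-cycle length = 4 (tail of 1 descent step not counted)

4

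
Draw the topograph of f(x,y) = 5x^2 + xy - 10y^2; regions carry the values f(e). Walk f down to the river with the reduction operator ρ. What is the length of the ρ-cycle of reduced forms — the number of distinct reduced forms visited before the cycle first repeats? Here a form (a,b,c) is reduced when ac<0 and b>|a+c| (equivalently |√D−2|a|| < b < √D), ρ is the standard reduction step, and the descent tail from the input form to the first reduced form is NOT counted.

D = 201, ⌊√D⌋ = 14
descent: ρ → (-10,-1,5)
descent: ρ → (5,11,-4)  [lands on river]
river: ρ → (-4,13,2)
river: ρ → (2,11,-10)
river: ρ → (-10,9,3)
river: ρ → (3,9,-10)
river: ρ → (-10,11,2)
river: ρ → (2,13,-4)
river: ρ → (-4,11,5)
river: ρ → (5,9,-6)
river: ρ → (-6,3,8)
river: ρ → (8,13,-1)
river: ρ → (-1,13,8)
river: ρ → (8,3,-6)
river: ρ → (-6,9,5)
ρ-cycle length = 14 (tail of 2 descent steps not counted)

14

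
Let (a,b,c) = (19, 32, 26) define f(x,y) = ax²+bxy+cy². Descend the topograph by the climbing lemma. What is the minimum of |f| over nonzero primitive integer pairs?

translate: b→-6 (≡32 mod 38), so (19,32,26)→(19,-6,13)
flip: (19,-6,13)→(13,6,19)
reduced (well bottom): (13,6,19) with a≤c, −a<b≤a
well minimum = a = 13

13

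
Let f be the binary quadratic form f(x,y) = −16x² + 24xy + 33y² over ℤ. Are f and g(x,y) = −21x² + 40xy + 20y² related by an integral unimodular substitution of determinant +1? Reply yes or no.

D₁ = 2688, D₂ = 3280
discriminants differ ⇒ not SL₂(ℤ)-equivalent

no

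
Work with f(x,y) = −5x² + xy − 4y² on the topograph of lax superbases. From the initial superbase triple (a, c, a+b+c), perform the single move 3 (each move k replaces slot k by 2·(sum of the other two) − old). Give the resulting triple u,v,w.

start (-5,-4,-8) = (f(1,0),f(0,1),f(1,1))
replace slot 3: 2·((-5)+(-4)) − (-8) = -10 → (-5,-4,-10)

-5,-4,-10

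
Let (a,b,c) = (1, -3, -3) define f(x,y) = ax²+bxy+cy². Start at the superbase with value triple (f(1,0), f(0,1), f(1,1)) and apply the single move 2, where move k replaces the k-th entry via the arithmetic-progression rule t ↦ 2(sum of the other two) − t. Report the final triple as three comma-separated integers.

start (1,-3,-5) = (f(1,0),f(0,1),f(1,1))
replace slot 2: 2·(1+(-5)) − (-3) = -5 → (1,-5,-5)

1,-5,-5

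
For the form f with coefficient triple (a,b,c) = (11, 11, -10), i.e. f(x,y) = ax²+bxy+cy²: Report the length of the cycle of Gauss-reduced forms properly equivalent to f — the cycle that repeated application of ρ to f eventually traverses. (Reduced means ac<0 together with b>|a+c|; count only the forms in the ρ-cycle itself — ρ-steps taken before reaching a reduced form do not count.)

D = 561, ⌊√D⌋ = 23
river: ρ → (-10,9,12)
river: ρ → (12,15,-7)
river: ρ → (-7,13,14)
river: ρ → (14,15,-6)
river: ρ → (-6,21,5)
river: ρ → (5,19,-10)
river: ρ → (-10,21,3)
river: ρ → (3,21,-10)
river: ρ → (-10,19,5)
river: ρ → (5,21,-6)
river: ρ → (-6,15,14)
river: ρ → (14,13,-7)
river: ρ → (-7,15,12)
river: ρ → (12,9,-10)
river: ρ → (-10,11,11)
river: ρ → (11,11,-10)
ρ-cycle length = 16 (tail of 0 descent steps not counted)

16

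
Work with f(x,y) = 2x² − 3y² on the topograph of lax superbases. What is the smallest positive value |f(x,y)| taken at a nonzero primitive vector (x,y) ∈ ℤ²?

descent: ρ → (-3,0,2)
descent: ρ → (2,4,-1)  [lands on river]
river: ρ → (-1,4,2)
closes: descent 2, river 2
min |a| on river = 1

1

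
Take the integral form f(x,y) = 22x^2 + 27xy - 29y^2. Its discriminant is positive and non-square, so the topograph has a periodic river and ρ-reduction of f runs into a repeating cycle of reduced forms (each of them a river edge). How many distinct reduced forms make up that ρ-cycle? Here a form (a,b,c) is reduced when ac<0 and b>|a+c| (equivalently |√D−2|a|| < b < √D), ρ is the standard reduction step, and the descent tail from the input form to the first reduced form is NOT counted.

D = 3281, ⌊√D⌋ = 57
river: ρ → (-29,31,20)
river: ρ → (20,49,-11)
river: ρ → (-11,39,40)
river: ρ → (40,41,-10)
river: ρ → (-10,39,44)
river: ρ → (44,49,-5)
river: ρ → (-5,51,34)
river: ρ → (34,17,-22)
river: ρ → (-22,27,29)
river: ρ → (29,31,-20)
river: ρ → (-20,49,11)
river: ρ → (11,39,-40)
river: ρ → (-40,41,10)
river: ρ → (10,39,-44)
river: ρ → (-44,49,5)
river: ρ → (5,51,-34)
river: ρ → (-34,17,22)
river: ρ → (22,27,-29)
ρ-cycle length = 18 (tail of 0 descent steps not counted)

18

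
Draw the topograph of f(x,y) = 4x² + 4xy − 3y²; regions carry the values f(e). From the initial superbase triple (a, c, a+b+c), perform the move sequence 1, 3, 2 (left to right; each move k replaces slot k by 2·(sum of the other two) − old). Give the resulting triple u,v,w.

start (4,-3,5) = (f(1,0),f(0,1),f(1,1))
replace slot 1: 2·((-3)+5) − 4 = 0 → (0,-3,5)
replace slot 3: 2·(0+(-3)) − 5 = -11 → (0,-3,-11)
replace slot 2: 2·(0+(-11)) − (-3) = -19 → (0,-19,-11)

0,-19,-11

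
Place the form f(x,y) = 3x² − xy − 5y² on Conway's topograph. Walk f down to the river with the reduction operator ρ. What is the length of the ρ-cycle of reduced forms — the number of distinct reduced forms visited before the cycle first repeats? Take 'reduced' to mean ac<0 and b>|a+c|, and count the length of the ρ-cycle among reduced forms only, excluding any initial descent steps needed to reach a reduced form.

D = 61, ⌊√D⌋ = 7
descent: ρ → (-5,1,3)
descent: ρ → (3,5,-3)  [lands on river]
river: ρ → (-3,7,1)
river: ρ → (1,7,-3)
river: ρ → (-3,5,3)
river: ρ → (3,7,-1)
river: ρ → (-1,7,3)
ρ-cycle length = 6 (tail of 2 descent steps not counted)

6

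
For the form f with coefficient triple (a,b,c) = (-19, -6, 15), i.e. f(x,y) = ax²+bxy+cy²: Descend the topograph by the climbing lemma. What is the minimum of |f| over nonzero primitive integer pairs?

descent: ρ → (15,6,-19)  [lands on river]
river: ρ → (-19,32,2)
river: ρ → (2,32,-19)
river: ρ → (-19,6,15)
river: ρ → (15,24,-10)
river: ρ → (-10,16,23)
river: ρ → (23,30,-3)
river: ρ → (-3,30,23)
river: ρ → (23,16,-10)
river: ρ → (-10,24,15)
closes: descent 1, river 10
min |a| on river = 2

2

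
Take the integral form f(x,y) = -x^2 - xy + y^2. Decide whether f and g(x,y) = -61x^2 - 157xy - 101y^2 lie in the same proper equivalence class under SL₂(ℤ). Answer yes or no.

D₁ = 5, D₂ = 5
river cycle of f (length 2): (1, 1, -1), (-1, 1, 1)
river cycle of g (length 2): (-1, 1, 1), (1, 1, -1)
cycles coincide ⇒ equivalent

yes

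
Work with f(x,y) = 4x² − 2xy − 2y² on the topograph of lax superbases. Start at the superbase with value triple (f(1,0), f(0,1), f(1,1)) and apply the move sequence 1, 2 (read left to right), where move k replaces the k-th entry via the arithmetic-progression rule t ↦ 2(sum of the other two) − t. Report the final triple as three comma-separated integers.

start (4,-2,0) = (f(1,0),f(0,1),f(1,1))
replace slot 1: 2·((-2)+0) − 4 = -8 → (-8,-2,0)
replace slot 2: 2·((-8)+0) − (-2) = -14 → (-8,-14,0)

-8,-14,0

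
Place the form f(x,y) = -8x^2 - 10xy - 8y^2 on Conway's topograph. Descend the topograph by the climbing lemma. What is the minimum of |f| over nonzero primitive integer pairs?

translate: b→-6 (≡10 mod 16), so (8,10,8)→(8,-6,6)
flip: (8,-6,6)→(6,6,8)
reduced (well bottom): (6,6,8) with a≤c, −a<b≤a
well minimum |f| = |-6| = 6 (negative-definite)

6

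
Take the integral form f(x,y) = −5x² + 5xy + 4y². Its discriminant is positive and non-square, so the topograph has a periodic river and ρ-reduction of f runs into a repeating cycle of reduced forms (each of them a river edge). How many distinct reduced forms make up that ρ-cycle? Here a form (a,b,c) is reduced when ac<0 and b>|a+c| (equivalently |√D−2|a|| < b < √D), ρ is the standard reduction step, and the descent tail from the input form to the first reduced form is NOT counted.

D = 105, ⌊√D⌋ = 10
river: ρ → (4,3,-6)
river: ρ → (-6,9,1)
river: ρ → (1,9,-6)
river: ρ → (-6,3,4)
river: ρ → (4,5,-5)
river: ρ → (-5,5,4)
ρ-cycle length = 6 (tail of 0 descent steps not counted)

6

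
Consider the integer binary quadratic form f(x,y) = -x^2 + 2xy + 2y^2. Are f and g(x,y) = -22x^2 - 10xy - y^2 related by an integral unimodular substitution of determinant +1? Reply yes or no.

D₁ = 12, D₂ = 12
river cycle of f (length 2): (2, 2, -1), (-1, 2, 2)
river cycle of g (length 2): (-1, 2, 2), (2, 2, -1)
cycles coincide ⇒ equivalent

yes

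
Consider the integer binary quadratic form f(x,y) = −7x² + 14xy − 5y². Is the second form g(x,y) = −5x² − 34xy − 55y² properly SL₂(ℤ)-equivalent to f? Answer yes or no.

D₁ = 56, D₂ = 56
river cycle of f (length 4): (-5, 6, 1), (1, 6, -5), (-5, 4, 2), (2, 4, -5)
river cycle of g (length 4): (-5, 6, 1), (1, 6, -5), (-5, 4, 2), (2, 4, -5)
cycles coincide ⇒ equivalent

yes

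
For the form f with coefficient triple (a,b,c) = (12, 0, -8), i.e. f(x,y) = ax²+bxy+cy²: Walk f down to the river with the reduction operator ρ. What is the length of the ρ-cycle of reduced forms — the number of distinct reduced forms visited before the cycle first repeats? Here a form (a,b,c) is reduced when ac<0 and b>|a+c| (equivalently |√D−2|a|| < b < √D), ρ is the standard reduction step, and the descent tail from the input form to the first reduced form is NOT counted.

D = 384, ⌊√D⌋ = 19
descent: ρ → (-8,16,4)  [lands on river]
river: ρ → (4,16,-8)
ρ-cycle length = 2 (tail of 1 descent step not counted)

2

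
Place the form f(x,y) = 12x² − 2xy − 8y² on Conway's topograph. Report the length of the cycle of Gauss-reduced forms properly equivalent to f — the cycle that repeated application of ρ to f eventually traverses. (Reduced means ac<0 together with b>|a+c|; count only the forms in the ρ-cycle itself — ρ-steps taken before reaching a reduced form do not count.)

D = 388, ⌊√D⌋ = 19
descent: ρ → (-8,18,2)  [lands on river]
river: ρ → (2,18,-8)
river: ρ → (-8,14,6)
river: ρ → (6,10,-12)
river: ρ → (-12,14,4)
river: ρ → (4,18,-4)
river: ρ → (-4,14,12)
river: ρ → (12,10,-6)
river: ρ → (-6,14,8)
river: ρ → (8,18,-2)
river: ρ → (-2,18,8)
river: ρ → (8,14,-6)
river: ρ → (-6,10,12)
river: ρ → (12,14,-4)
river: ρ → (-4,18,4)
river: ρ → (4,14,-12)
river: ρ → (-12,10,6)
river: ρ → (6,14,-8)
ρ-cycle length = 18 (tail of 1 descent step not counted)

18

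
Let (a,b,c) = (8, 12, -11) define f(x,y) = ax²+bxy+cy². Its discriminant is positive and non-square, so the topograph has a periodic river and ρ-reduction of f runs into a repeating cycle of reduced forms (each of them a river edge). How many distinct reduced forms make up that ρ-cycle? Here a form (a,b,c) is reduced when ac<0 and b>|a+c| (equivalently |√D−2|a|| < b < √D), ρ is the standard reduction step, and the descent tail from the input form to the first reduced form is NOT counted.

D = 496, ⌊√D⌋ = 22
river: ρ → (-11,10,9)
river: ρ → (9,8,-12)
river: ρ → (-12,16,5)
river: ρ → (5,14,-15)
river: ρ → (-15,16,4)
river: ρ → (4,16,-15)
river: ρ → (-15,14,5)
river: ρ → (5,16,-12)
river: ρ → (-12,8,9)
river: ρ → (9,10,-11)
river: ρ → (-11,12,8)
river: ρ → (8,20,-3)
river: ρ → (-3,22,1)
river: ρ → (1,22,-3)
river: ρ → (-3,20,8)
river: ρ → (8,12,-11)
ρ-cycle length = 16 (tail of 0 descent steps not counted)

16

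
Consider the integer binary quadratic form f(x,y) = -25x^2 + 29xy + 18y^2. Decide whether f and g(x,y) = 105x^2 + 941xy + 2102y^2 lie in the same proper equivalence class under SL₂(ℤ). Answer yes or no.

D₁ = 2641, D₂ = 2641
river cycle of f (length 82): (18, 43, -11), (-11, 45, 14), (14, 39, -20), (-20, 41, 12), (12, 31, -35), (-35, 39, 8), (8, 41, -30), (-30, 19, 19), (19, 19, -30), (-30, 41, 8), … (72 more)
river cycle of g (length 82): (18, 43, -11), (-11, 45, 14), (14, 39, -20), (-20, 41, 12), (12, 31, -35), (-35, 39, 8), (8, 41, -30), (-30, 19, 19), (19, 19, -30), (-30, 41, 8), … (72 more)
cycles coincide ⇒ equivalent

yes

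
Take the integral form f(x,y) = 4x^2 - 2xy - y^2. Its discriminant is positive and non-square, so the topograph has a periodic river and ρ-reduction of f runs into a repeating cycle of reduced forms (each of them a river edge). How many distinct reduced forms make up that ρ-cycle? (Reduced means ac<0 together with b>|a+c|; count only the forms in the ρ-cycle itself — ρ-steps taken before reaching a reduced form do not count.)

D = 20, ⌊√D⌋ = 4
descent: ρ → (-1,4,1)  [lands on river]
river: ρ → (1,4,-1)
ρ-cycle length = 2 (tail of 1 descent step not counted)

2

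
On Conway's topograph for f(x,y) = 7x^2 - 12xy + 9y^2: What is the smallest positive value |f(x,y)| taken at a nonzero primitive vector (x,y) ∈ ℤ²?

translate: b→2 (≡-12 mod 14), so (7,-12,9)→(7,2,4)
flip: (7,2,4)→(4,-2,7)
reduced (well bottom): (4,-2,7) with a≤c, −a<b≤a
well minimum = a = 4

4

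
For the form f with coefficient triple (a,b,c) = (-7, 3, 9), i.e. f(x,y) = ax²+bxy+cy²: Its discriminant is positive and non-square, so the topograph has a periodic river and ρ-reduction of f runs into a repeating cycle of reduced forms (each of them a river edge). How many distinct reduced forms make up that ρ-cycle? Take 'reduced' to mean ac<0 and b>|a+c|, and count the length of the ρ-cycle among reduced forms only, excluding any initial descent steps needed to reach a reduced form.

D = 261, ⌊√D⌋ = 16
river: ρ → (9,15,-1)
river: ρ → (-1,15,9)
river: ρ → (9,3,-7)
river: ρ → (-7,11,5)
river: ρ → (5,9,-9)
river: ρ → (-9,9,5)
river: ρ → (5,11,-7)
river: ρ → (-7,3,9)
ρ-cycle length = 8 (tail of 0 descent steps not counted)

8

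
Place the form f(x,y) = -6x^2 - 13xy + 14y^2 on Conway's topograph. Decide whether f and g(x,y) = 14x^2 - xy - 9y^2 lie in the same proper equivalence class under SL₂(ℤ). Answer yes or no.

D₁ = 505, D₂ = 505
river cycle of f (length 8): (14, 13, -6), (-6, 11, 16), (16, 21, -1), (-1, 21, 16), (16, 11, -6), (-6, 13, 14), (14, 15, -5), (-5, 15, 14)
river cycle of g (length 6): (-9, 19, 4), (4, 21, -4), (-4, 19, 9), (9, 17, -6), (-6, 19, 6), (6, 17, -9)
cycles differ ⇒ inequivalent

no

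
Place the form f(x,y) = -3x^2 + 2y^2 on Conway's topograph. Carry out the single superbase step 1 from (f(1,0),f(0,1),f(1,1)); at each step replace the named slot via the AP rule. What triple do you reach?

start (-3,2,-1) = (f(1,0),f(0,1),f(1,1))
replace slot 1: 2·(2+(-1)) − (-3) = 5 → (5,2,-1)

5,2,-1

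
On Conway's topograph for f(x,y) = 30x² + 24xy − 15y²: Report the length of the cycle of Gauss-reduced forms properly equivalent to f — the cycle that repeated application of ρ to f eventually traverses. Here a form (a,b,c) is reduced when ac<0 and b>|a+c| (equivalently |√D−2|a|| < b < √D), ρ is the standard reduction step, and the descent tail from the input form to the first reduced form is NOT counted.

D = 2376, ⌊√D⌋ = 48
river: ρ → (-15,36,18)
river: ρ → (18,36,-15)
river: ρ → (-15,24,30)
river: ρ → (30,36,-9)
river: ρ → (-9,36,30)
river: ρ → (30,24,-15)
ρ-cycle length = 6 (tail of 0 descent steps not counted)

6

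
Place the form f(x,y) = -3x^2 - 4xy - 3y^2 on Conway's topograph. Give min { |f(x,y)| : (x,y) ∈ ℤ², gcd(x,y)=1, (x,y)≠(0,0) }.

translate: b→-2 (≡4 mod 6), so (3,4,3)→(3,-2,2)
flip: (3,-2,2)→(2,2,3)
reduced (well bottom): (2,2,3) with a≤c, −a<b≤a
well minimum |f| = |-2| = 2 (negative-definite)

2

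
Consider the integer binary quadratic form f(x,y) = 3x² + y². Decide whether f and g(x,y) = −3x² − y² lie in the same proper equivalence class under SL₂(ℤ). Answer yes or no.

D₁ = -12, D₂ = -12
f: flip: (3,0,1)→(1,0,3)
f: reduced (well bottom): (1,0,3) with a≤c, −a<b≤a
g is negative-definite; reduce −g:
−g: flip: (3,0,1)→(1,0,3)
−g: reduced (well bottom): (1,0,3) with a≤c, −a<b≤a
flip sign back: reduced form of g is (-1,0,-3)
reduced forms (1, 0, 3) vs (-1, 0, -3) ⇒ inequivalent

no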